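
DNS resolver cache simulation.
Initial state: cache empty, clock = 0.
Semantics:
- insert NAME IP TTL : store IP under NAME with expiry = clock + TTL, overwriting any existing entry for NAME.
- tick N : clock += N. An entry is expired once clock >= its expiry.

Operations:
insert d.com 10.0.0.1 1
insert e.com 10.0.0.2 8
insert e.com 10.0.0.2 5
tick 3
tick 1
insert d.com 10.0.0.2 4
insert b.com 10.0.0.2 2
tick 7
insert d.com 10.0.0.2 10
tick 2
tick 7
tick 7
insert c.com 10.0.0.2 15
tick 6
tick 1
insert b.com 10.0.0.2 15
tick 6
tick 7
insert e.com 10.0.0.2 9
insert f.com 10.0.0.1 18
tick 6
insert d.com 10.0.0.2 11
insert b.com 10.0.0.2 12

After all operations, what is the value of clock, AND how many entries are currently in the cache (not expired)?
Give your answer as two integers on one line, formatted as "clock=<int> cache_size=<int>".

Op 1: insert d.com -> 10.0.0.1 (expiry=0+1=1). clock=0
Op 2: insert e.com -> 10.0.0.2 (expiry=0+8=8). clock=0
Op 3: insert e.com -> 10.0.0.2 (expiry=0+5=5). clock=0
Op 4: tick 3 -> clock=3. purged={d.com}
Op 5: tick 1 -> clock=4.
Op 6: insert d.com -> 10.0.0.2 (expiry=4+4=8). clock=4
Op 7: insert b.com -> 10.0.0.2 (expiry=4+2=6). clock=4
Op 8: tick 7 -> clock=11. purged={b.com,d.com,e.com}
Op 9: insert d.com -> 10.0.0.2 (expiry=11+10=21). clock=11
Op 10: tick 2 -> clock=13.
Op 11: tick 7 -> clock=20.
Op 12: tick 7 -> clock=27. purged={d.com}
Op 13: insert c.com -> 10.0.0.2 (expiry=27+15=42). clock=27
Op 14: tick 6 -> clock=33.
Op 15: tick 1 -> clock=34.
Op 16: insert b.com -> 10.0.0.2 (expiry=34+15=49). clock=34
Op 17: tick 6 -> clock=40.
Op 18: tick 7 -> clock=47. purged={c.com}
Op 19: insert e.com -> 10.0.0.2 (expiry=47+9=56). clock=47
Op 20: insert f.com -> 10.0.0.1 (expiry=47+18=65). clock=47
Op 21: tick 6 -> clock=53. purged={b.com}
Op 22: insert d.com -> 10.0.0.2 (expiry=53+11=64). clock=53
Op 23: insert b.com -> 10.0.0.2 (expiry=53+12=65). clock=53
Final clock = 53
Final cache (unexpired): {b.com,d.com,e.com,f.com} -> size=4

Answer: clock=53 cache_size=4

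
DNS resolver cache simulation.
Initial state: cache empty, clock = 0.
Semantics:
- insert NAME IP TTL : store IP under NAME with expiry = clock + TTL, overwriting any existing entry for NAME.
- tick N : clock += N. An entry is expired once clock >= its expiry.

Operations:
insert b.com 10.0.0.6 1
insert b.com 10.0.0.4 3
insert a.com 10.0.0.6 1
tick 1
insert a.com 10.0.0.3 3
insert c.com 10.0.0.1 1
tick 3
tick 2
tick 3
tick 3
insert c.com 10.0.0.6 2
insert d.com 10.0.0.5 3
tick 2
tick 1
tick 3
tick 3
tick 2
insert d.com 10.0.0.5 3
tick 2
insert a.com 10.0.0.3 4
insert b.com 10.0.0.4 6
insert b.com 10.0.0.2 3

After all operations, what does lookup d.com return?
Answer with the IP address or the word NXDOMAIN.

Op 1: insert b.com -> 10.0.0.6 (expiry=0+1=1). clock=0
Op 2: insert b.com -> 10.0.0.4 (expiry=0+3=3). clock=0
Op 3: insert a.com -> 10.0.0.6 (expiry=0+1=1). clock=0
Op 4: tick 1 -> clock=1. purged={a.com}
Op 5: insert a.com -> 10.0.0.3 (expiry=1+3=4). clock=1
Op 6: insert c.com -> 10.0.0.1 (expiry=1+1=2). clock=1
Op 7: tick 3 -> clock=4. purged={a.com,b.com,c.com}
Op 8: tick 2 -> clock=6.
Op 9: tick 3 -> clock=9.
Op 10: tick 3 -> clock=12.
Op 11: insert c.com -> 10.0.0.6 (expiry=12+2=14). clock=12
Op 12: insert d.com -> 10.0.0.5 (expiry=12+3=15). clock=12
Op 13: tick 2 -> clock=14. purged={c.com}
Op 14: tick 1 -> clock=15. purged={d.com}
Op 15: tick 3 -> clock=18.
Op 16: tick 3 -> clock=21.
Op 17: tick 2 -> clock=23.
Op 18: insert d.com -> 10.0.0.5 (expiry=23+3=26). clock=23
Op 19: tick 2 -> clock=25.
Op 20: insert a.com -> 10.0.0.3 (expiry=25+4=29). clock=25
Op 21: insert b.com -> 10.0.0.4 (expiry=25+6=31). clock=25
Op 22: insert b.com -> 10.0.0.2 (expiry=25+3=28). clock=25
lookup d.com: present, ip=10.0.0.5 expiry=26 > clock=25

Answer: 10.0.0.5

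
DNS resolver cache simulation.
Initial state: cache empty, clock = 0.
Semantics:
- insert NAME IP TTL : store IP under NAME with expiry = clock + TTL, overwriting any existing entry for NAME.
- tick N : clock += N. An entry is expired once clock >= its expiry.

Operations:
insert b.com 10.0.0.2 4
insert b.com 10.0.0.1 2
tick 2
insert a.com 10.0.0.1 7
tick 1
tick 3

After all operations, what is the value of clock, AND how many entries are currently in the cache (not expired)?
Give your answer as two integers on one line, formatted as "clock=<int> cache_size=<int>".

Op 1: insert b.com -> 10.0.0.2 (expiry=0+4=4). clock=0
Op 2: insert b.com -> 10.0.0.1 (expiry=0+2=2). clock=0
Op 3: tick 2 -> clock=2. purged={b.com}
Op 4: insert a.com -> 10.0.0.1 (expiry=2+7=9). clock=2
Op 5: tick 1 -> clock=3.
Op 6: tick 3 -> clock=6.
Final clock = 6
Final cache (unexpired): {a.com} -> size=1

Answer: clock=6 cache_size=1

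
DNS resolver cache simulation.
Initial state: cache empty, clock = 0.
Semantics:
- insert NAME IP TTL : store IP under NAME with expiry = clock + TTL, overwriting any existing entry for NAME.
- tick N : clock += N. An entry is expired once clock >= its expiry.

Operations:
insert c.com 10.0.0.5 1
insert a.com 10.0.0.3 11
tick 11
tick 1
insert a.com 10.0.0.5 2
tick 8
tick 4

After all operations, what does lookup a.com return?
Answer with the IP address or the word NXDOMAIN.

Answer: NXDOMAIN

Derivation:
Op 1: insert c.com -> 10.0.0.5 (expiry=0+1=1). clock=0
Op 2: insert a.com -> 10.0.0.3 (expiry=0+11=11). clock=0
Op 3: tick 11 -> clock=11. purged={a.com,c.com}
Op 4: tick 1 -> clock=12.
Op 5: insert a.com -> 10.0.0.5 (expiry=12+2=14). clock=12
Op 6: tick 8 -> clock=20. purged={a.com}
Op 7: tick 4 -> clock=24.
lookup a.com: not in cache (expired or never inserted)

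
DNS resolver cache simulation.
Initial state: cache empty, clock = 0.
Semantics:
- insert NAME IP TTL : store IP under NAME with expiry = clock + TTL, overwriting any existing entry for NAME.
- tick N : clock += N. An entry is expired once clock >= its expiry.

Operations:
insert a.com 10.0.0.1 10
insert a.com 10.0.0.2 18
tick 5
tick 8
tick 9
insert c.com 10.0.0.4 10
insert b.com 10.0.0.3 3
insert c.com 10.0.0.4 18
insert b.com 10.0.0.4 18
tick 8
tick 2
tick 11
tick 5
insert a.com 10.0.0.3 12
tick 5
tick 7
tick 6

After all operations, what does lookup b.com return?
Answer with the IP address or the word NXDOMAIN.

Op 1: insert a.com -> 10.0.0.1 (expiry=0+10=10). clock=0
Op 2: insert a.com -> 10.0.0.2 (expiry=0+18=18). clock=0
Op 3: tick 5 -> clock=5.
Op 4: tick 8 -> clock=13.
Op 5: tick 9 -> clock=22. purged={a.com}
Op 6: insert c.com -> 10.0.0.4 (expiry=22+10=32). clock=22
Op 7: insert b.com -> 10.0.0.3 (expiry=22+3=25). clock=22
Op 8: insert c.com -> 10.0.0.4 (expiry=22+18=40). clock=22
Op 9: insert b.com -> 10.0.0.4 (expiry=22+18=40). clock=22
Op 10: tick 8 -> clock=30.
Op 11: tick 2 -> clock=32.
Op 12: tick 11 -> clock=43. purged={b.com,c.com}
Op 13: tick 5 -> clock=48.
Op 14: insert a.com -> 10.0.0.3 (expiry=48+12=60). clock=48
Op 15: tick 5 -> clock=53.
Op 16: tick 7 -> clock=60. purged={a.com}
Op 17: tick 6 -> clock=66.
lookup b.com: not in cache (expired or never inserted)

Answer: NXDOMAIN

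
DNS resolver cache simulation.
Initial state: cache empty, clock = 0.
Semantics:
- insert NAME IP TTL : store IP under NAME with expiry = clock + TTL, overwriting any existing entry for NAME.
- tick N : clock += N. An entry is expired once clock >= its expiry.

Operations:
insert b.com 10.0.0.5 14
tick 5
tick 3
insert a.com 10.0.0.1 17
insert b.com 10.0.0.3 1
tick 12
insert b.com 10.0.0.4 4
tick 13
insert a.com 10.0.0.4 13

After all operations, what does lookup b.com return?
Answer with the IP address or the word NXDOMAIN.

Op 1: insert b.com -> 10.0.0.5 (expiry=0+14=14). clock=0
Op 2: tick 5 -> clock=5.
Op 3: tick 3 -> clock=8.
Op 4: insert a.com -> 10.0.0.1 (expiry=8+17=25). clock=8
Op 5: insert b.com -> 10.0.0.3 (expiry=8+1=9). clock=8
Op 6: tick 12 -> clock=20. purged={b.com}
Op 7: insert b.com -> 10.0.0.4 (expiry=20+4=24). clock=20
Op 8: tick 13 -> clock=33. purged={a.com,b.com}
Op 9: insert a.com -> 10.0.0.4 (expiry=33+13=46). clock=33
lookup b.com: not in cache (expired or never inserted)

Answer: NXDOMAIN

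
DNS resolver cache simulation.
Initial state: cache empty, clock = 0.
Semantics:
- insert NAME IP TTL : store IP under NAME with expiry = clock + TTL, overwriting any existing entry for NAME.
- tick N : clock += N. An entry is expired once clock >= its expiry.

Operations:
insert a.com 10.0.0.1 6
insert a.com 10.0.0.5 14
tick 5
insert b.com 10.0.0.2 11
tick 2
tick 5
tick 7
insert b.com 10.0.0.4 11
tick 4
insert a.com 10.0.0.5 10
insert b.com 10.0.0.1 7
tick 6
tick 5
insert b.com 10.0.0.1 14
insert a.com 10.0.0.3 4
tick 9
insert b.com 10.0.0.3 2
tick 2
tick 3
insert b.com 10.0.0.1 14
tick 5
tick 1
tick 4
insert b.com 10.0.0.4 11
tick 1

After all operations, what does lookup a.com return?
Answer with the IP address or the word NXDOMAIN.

Op 1: insert a.com -> 10.0.0.1 (expiry=0+6=6). clock=0
Op 2: insert a.com -> 10.0.0.5 (expiry=0+14=14). clock=0
Op 3: tick 5 -> clock=5.
Op 4: insert b.com -> 10.0.0.2 (expiry=5+11=16). clock=5
Op 5: tick 2 -> clock=7.
Op 6: tick 5 -> clock=12.
Op 7: tick 7 -> clock=19. purged={a.com,b.com}
Op 8: insert b.com -> 10.0.0.4 (expiry=19+11=30). clock=19
Op 9: tick 4 -> clock=23.
Op 10: insert a.com -> 10.0.0.5 (expiry=23+10=33). clock=23
Op 11: insert b.com -> 10.0.0.1 (expiry=23+7=30). clock=23
Op 12: tick 6 -> clock=29.
Op 13: tick 5 -> clock=34. purged={a.com,b.com}
Op 14: insert b.com -> 10.0.0.1 (expiry=34+14=48). clock=34
Op 15: insert a.com -> 10.0.0.3 (expiry=34+4=38). clock=34
Op 16: tick 9 -> clock=43. purged={a.com}
Op 17: insert b.com -> 10.0.0.3 (expiry=43+2=45). clock=43
Op 18: tick 2 -> clock=45. purged={b.com}
Op 19: tick 3 -> clock=48.
Op 20: insert b.com -> 10.0.0.1 (expiry=48+14=62). clock=48
Op 21: tick 5 -> clock=53.
Op 22: tick 1 -> clock=54.
Op 23: tick 4 -> clock=58.
Op 24: insert b.com -> 10.0.0.4 (expiry=58+11=69). clock=58
Op 25: tick 1 -> clock=59.
lookup a.com: not in cache (expired or never inserted)

Answer: NXDOMAIN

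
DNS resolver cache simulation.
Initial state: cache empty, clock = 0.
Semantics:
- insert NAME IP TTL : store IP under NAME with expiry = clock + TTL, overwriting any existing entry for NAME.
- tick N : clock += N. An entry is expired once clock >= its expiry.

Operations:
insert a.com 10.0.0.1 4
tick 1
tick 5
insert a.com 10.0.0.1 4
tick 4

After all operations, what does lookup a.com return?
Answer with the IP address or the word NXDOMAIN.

Op 1: insert a.com -> 10.0.0.1 (expiry=0+4=4). clock=0
Op 2: tick 1 -> clock=1.
Op 3: tick 5 -> clock=6. purged={a.com}
Op 4: insert a.com -> 10.0.0.1 (expiry=6+4=10). clock=6
Op 5: tick 4 -> clock=10. purged={a.com}
lookup a.com: not in cache (expired or never inserted)

Answer: NXDOMAIN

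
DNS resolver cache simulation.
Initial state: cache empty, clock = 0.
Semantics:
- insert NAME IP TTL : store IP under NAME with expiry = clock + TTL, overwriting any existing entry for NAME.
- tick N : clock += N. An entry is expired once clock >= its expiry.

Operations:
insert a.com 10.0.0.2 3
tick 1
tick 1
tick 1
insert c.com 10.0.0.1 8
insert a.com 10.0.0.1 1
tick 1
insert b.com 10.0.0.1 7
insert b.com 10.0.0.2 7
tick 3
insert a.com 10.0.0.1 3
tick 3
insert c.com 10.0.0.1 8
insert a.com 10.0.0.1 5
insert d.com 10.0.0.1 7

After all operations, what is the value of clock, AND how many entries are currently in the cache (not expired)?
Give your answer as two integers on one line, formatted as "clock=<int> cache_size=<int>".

Answer: clock=10 cache_size=4

Derivation:
Op 1: insert a.com -> 10.0.0.2 (expiry=0+3=3). clock=0
Op 2: tick 1 -> clock=1.
Op 3: tick 1 -> clock=2.
Op 4: tick 1 -> clock=3. purged={a.com}
Op 5: insert c.com -> 10.0.0.1 (expiry=3+8=11). clock=3
Op 6: insert a.com -> 10.0.0.1 (expiry=3+1=4). clock=3
Op 7: tick 1 -> clock=4. purged={a.com}
Op 8: insert b.com -> 10.0.0.1 (expiry=4+7=11). clock=4
Op 9: insert b.com -> 10.0.0.2 (expiry=4+7=11). clock=4
Op 10: tick 3 -> clock=7.
Op 11: insert a.com -> 10.0.0.1 (expiry=7+3=10). clock=7
Op 12: tick 3 -> clock=10. purged={a.com}
Op 13: insert c.com -> 10.0.0.1 (expiry=10+8=18). clock=10
Op 14: insert a.com -> 10.0.0.1 (expiry=10+5=15). clock=10
Op 15: insert d.com -> 10.0.0.1 (expiry=10+7=17). clock=10
Final clock = 10
Final cache (unexpired): {a.com,b.com,c.com,d.com} -> size=4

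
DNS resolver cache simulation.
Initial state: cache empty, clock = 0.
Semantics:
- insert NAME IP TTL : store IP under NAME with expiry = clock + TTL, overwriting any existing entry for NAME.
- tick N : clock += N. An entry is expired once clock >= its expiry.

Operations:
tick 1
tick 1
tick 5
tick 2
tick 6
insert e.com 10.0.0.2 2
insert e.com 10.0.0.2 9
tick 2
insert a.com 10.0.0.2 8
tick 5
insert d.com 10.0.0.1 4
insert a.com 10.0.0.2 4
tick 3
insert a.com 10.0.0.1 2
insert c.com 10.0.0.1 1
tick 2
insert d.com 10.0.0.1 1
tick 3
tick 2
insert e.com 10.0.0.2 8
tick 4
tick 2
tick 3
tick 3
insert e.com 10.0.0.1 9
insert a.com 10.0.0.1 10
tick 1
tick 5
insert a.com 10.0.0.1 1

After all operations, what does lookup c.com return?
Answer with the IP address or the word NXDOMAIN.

Answer: NXDOMAIN

Derivation:
Op 1: tick 1 -> clock=1.
Op 2: tick 1 -> clock=2.
Op 3: tick 5 -> clock=7.
Op 4: tick 2 -> clock=9.
Op 5: tick 6 -> clock=15.
Op 6: insert e.com -> 10.0.0.2 (expiry=15+2=17). clock=15
Op 7: insert e.com -> 10.0.0.2 (expiry=15+9=24). clock=15
Op 8: tick 2 -> clock=17.
Op 9: insert a.com -> 10.0.0.2 (expiry=17+8=25). clock=17
Op 10: tick 5 -> clock=22.
Op 11: insert d.com -> 10.0.0.1 (expiry=22+4=26). clock=22
Op 12: insert a.com -> 10.0.0.2 (expiry=22+4=26). clock=22
Op 13: tick 3 -> clock=25. purged={e.com}
Op 14: insert a.com -> 10.0.0.1 (expiry=25+2=27). clock=25
Op 15: insert c.com -> 10.0.0.1 (expiry=25+1=26). clock=25
Op 16: tick 2 -> clock=27. purged={a.com,c.com,d.com}
Op 17: insert d.com -> 10.0.0.1 (expiry=27+1=28). clock=27
Op 18: tick 3 -> clock=30. purged={d.com}
Op 19: tick 2 -> clock=32.
Op 20: insert e.com -> 10.0.0.2 (expiry=32+8=40). clock=32
Op 21: tick 4 -> clock=36.
Op 22: tick 2 -> clock=38.
Op 23: tick 3 -> clock=41. purged={e.com}
Op 24: tick 3 -> clock=44.
Op 25: insert e.com -> 10.0.0.1 (expiry=44+9=53). clock=44
Op 26: insert a.com -> 10.0.0.1 (expiry=44+10=54). clock=44
Op 27: tick 1 -> clock=45.
Op 28: tick 5 -> clock=50.
Op 29: insert a.com -> 10.0.0.1 (expiry=50+1=51). clock=50
lookup c.com: not in cache (expired or never inserted)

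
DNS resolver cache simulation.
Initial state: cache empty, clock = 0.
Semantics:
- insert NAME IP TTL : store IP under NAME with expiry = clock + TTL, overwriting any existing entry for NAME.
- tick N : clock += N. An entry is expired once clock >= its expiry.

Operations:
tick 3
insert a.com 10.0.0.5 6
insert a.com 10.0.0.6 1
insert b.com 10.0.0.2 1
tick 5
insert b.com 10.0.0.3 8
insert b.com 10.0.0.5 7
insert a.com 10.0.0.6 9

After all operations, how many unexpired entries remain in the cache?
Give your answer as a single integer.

Op 1: tick 3 -> clock=3.
Op 2: insert a.com -> 10.0.0.5 (expiry=3+6=9). clock=3
Op 3: insert a.com -> 10.0.0.6 (expiry=3+1=4). clock=3
Op 4: insert b.com -> 10.0.0.2 (expiry=3+1=4). clock=3
Op 5: tick 5 -> clock=8. purged={a.com,b.com}
Op 6: insert b.com -> 10.0.0.3 (expiry=8+8=16). clock=8
Op 7: insert b.com -> 10.0.0.5 (expiry=8+7=15). clock=8
Op 8: insert a.com -> 10.0.0.6 (expiry=8+9=17). clock=8
Final cache (unexpired): {a.com,b.com} -> size=2

Answer: 2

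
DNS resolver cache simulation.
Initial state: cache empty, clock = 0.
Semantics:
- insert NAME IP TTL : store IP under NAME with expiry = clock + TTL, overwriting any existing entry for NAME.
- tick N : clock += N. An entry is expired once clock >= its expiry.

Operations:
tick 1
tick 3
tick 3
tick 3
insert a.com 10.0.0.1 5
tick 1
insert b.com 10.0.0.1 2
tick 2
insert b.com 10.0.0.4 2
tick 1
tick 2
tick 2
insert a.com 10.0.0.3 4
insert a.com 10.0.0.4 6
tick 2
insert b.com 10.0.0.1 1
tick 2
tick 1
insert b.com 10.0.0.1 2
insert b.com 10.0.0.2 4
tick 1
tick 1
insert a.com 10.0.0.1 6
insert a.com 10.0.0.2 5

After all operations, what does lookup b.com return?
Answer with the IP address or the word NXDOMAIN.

Answer: 10.0.0.2

Derivation:
Op 1: tick 1 -> clock=1.
Op 2: tick 3 -> clock=4.
Op 3: tick 3 -> clock=7.
Op 4: tick 3 -> clock=10.
Op 5: insert a.com -> 10.0.0.1 (expiry=10+5=15). clock=10
Op 6: tick 1 -> clock=11.
Op 7: insert b.com -> 10.0.0.1 (expiry=11+2=13). clock=11
Op 8: tick 2 -> clock=13. purged={b.com}
Op 9: insert b.com -> 10.0.0.4 (expiry=13+2=15). clock=13
Op 10: tick 1 -> clock=14.
Op 11: tick 2 -> clock=16. purged={a.com,b.com}
Op 12: tick 2 -> clock=18.
Op 13: insert a.com -> 10.0.0.3 (expiry=18+4=22). clock=18
Op 14: insert a.com -> 10.0.0.4 (expiry=18+6=24). clock=18
Op 15: tick 2 -> clock=20.
Op 16: insert b.com -> 10.0.0.1 (expiry=20+1=21). clock=20
Op 17: tick 2 -> clock=22. purged={b.com}
Op 18: tick 1 -> clock=23.
Op 19: insert b.com -> 10.0.0.1 (expiry=23+2=25). clock=23
Op 20: insert b.com -> 10.0.0.2 (expiry=23+4=27). clock=23
Op 21: tick 1 -> clock=24. purged={a.com}
Op 22: tick 1 -> clock=25.
Op 23: insert a.com -> 10.0.0.1 (expiry=25+6=31). clock=25
Op 24: insert a.com -> 10.0.0.2 (expiry=25+5=30). clock=25
lookup b.com: present, ip=10.0.0.2 expiry=27 > clock=25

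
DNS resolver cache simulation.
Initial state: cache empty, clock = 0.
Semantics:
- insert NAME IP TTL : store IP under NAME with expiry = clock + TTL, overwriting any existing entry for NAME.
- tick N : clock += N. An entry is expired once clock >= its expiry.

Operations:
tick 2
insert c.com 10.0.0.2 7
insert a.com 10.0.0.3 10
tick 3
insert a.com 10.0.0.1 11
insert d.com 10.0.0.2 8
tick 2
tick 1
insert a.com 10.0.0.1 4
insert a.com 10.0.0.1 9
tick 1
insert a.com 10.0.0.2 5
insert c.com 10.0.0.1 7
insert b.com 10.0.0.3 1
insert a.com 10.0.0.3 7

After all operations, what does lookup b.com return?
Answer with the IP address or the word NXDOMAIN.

Op 1: tick 2 -> clock=2.
Op 2: insert c.com -> 10.0.0.2 (expiry=2+7=9). clock=2
Op 3: insert a.com -> 10.0.0.3 (expiry=2+10=12). clock=2
Op 4: tick 3 -> clock=5.
Op 5: insert a.com -> 10.0.0.1 (expiry=5+11=16). clock=5
Op 6: insert d.com -> 10.0.0.2 (expiry=5+8=13). clock=5
Op 7: tick 2 -> clock=7.
Op 8: tick 1 -> clock=8.
Op 9: insert a.com -> 10.0.0.1 (expiry=8+4=12). clock=8
Op 10: insert a.com -> 10.0.0.1 (expiry=8+9=17). clock=8
Op 11: tick 1 -> clock=9. purged={c.com}
Op 12: insert a.com -> 10.0.0.2 (expiry=9+5=14). clock=9
Op 13: insert c.com -> 10.0.0.1 (expiry=9+7=16). clock=9
Op 14: insert b.com -> 10.0.0.3 (expiry=9+1=10). clock=9
Op 15: insert a.com -> 10.0.0.3 (expiry=9+7=16). clock=9
lookup b.com: present, ip=10.0.0.3 expiry=10 > clock=9

Answer: 10.0.0.3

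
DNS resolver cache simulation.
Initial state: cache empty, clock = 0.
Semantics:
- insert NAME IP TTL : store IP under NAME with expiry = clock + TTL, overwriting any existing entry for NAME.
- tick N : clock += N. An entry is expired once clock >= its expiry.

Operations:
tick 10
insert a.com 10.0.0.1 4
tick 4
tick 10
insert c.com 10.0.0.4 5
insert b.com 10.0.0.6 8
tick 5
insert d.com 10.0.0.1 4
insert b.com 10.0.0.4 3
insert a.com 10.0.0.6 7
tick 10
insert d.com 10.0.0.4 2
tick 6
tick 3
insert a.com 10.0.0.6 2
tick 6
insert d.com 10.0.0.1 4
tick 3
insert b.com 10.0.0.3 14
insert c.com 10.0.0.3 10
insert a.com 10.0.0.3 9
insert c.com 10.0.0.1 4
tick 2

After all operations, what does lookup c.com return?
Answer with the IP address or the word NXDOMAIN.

Op 1: tick 10 -> clock=10.
Op 2: insert a.com -> 10.0.0.1 (expiry=10+4=14). clock=10
Op 3: tick 4 -> clock=14. purged={a.com}
Op 4: tick 10 -> clock=24.
Op 5: insert c.com -> 10.0.0.4 (expiry=24+5=29). clock=24
Op 6: insert b.com -> 10.0.0.6 (expiry=24+8=32). clock=24
Op 7: tick 5 -> clock=29. purged={c.com}
Op 8: insert d.com -> 10.0.0.1 (expiry=29+4=33). clock=29
Op 9: insert b.com -> 10.0.0.4 (expiry=29+3=32). clock=29
Op 10: insert a.com -> 10.0.0.6 (expiry=29+7=36). clock=29
Op 11: tick 10 -> clock=39. purged={a.com,b.com,d.com}
Op 12: insert d.com -> 10.0.0.4 (expiry=39+2=41). clock=39
Op 13: tick 6 -> clock=45. purged={d.com}
Op 14: tick 3 -> clock=48.
Op 15: insert a.com -> 10.0.0.6 (expiry=48+2=50). clock=48
Op 16: tick 6 -> clock=54. purged={a.com}
Op 17: insert d.com -> 10.0.0.1 (expiry=54+4=58). clock=54
Op 18: tick 3 -> clock=57.
Op 19: insert b.com -> 10.0.0.3 (expiry=57+14=71). clock=57
Op 20: insert c.com -> 10.0.0.3 (expiry=57+10=67). clock=57
Op 21: insert a.com -> 10.0.0.3 (expiry=57+9=66). clock=57
Op 22: insert c.com -> 10.0.0.1 (expiry=57+4=61). clock=57
Op 23: tick 2 -> clock=59. purged={d.com}
lookup c.com: present, ip=10.0.0.1 expiry=61 > clock=59

Answer: 10.0.0.1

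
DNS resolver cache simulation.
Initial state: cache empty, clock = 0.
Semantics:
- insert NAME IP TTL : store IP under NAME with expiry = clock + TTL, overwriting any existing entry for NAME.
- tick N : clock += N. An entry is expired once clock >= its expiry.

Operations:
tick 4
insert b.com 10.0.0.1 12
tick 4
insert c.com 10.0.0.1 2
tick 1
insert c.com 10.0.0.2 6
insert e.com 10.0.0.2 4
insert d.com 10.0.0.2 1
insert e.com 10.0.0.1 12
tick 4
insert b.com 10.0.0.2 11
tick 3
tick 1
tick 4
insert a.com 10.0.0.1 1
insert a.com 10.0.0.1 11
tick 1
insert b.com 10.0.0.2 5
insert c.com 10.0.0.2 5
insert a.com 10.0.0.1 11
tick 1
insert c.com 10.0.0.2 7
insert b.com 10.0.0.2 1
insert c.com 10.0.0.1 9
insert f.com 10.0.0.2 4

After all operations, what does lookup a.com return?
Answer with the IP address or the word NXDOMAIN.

Answer: 10.0.0.1

Derivation:
Op 1: tick 4 -> clock=4.
Op 2: insert b.com -> 10.0.0.1 (expiry=4+12=16). clock=4
Op 3: tick 4 -> clock=8.
Op 4: insert c.com -> 10.0.0.1 (expiry=8+2=10). clock=8
Op 5: tick 1 -> clock=9.
Op 6: insert c.com -> 10.0.0.2 (expiry=9+6=15). clock=9
Op 7: insert e.com -> 10.0.0.2 (expiry=9+4=13). clock=9
Op 8: insert d.com -> 10.0.0.2 (expiry=9+1=10). clock=9
Op 9: insert e.com -> 10.0.0.1 (expiry=9+12=21). clock=9
Op 10: tick 4 -> clock=13. purged={d.com}
Op 11: insert b.com -> 10.0.0.2 (expiry=13+11=24). clock=13
Op 12: tick 3 -> clock=16. purged={c.com}
Op 13: tick 1 -> clock=17.
Op 14: tick 4 -> clock=21. purged={e.com}
Op 15: insert a.com -> 10.0.0.1 (expiry=21+1=22). clock=21
Op 16: insert a.com -> 10.0.0.1 (expiry=21+11=32). clock=21
Op 17: tick 1 -> clock=22.
Op 18: insert b.com -> 10.0.0.2 (expiry=22+5=27). clock=22
Op 19: insert c.com -> 10.0.0.2 (expiry=22+5=27). clock=22
Op 20: insert a.com -> 10.0.0.1 (expiry=22+11=33). clock=22
Op 21: tick 1 -> clock=23.
Op 22: insert c.com -> 10.0.0.2 (expiry=23+7=30). clock=23
Op 23: insert b.com -> 10.0.0.2 (expiry=23+1=24). clock=23
Op 24: insert c.com -> 10.0.0.1 (expiry=23+9=32). clock=23
Op 25: insert f.com -> 10.0.0.2 (expiry=23+4=27). clock=23
lookup a.com: present, ip=10.0.0.1 expiry=33 > clock=23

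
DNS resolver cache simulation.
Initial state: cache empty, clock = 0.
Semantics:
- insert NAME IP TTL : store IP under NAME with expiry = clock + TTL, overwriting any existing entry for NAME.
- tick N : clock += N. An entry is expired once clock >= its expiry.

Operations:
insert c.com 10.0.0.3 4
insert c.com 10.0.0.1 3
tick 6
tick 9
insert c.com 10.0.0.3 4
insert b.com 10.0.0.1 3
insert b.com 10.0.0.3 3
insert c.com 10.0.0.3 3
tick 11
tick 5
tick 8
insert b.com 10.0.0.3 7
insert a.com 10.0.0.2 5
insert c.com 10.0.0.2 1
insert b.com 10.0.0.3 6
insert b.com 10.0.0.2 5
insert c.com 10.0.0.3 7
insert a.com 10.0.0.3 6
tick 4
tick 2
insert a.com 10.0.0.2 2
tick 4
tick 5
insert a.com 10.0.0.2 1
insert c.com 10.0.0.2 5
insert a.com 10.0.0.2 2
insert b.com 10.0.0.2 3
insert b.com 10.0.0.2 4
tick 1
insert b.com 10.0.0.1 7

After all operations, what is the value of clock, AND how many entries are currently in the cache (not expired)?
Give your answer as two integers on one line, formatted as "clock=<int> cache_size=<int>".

Op 1: insert c.com -> 10.0.0.3 (expiry=0+4=4). clock=0
Op 2: insert c.com -> 10.0.0.1 (expiry=0+3=3). clock=0
Op 3: tick 6 -> clock=6. purged={c.com}
Op 4: tick 9 -> clock=15.
Op 5: insert c.com -> 10.0.0.3 (expiry=15+4=19). clock=15
Op 6: insert b.com -> 10.0.0.1 (expiry=15+3=18). clock=15
Op 7: insert b.com -> 10.0.0.3 (expiry=15+3=18). clock=15
Op 8: insert c.com -> 10.0.0.3 (expiry=15+3=18). clock=15
Op 9: tick 11 -> clock=26. purged={b.com,c.com}
Op 10: tick 5 -> clock=31.
Op 11: tick 8 -> clock=39.
Op 12: insert b.com -> 10.0.0.3 (expiry=39+7=46). clock=39
Op 13: insert a.com -> 10.0.0.2 (expiry=39+5=44). clock=39
Op 14: insert c.com -> 10.0.0.2 (expiry=39+1=40). clock=39
Op 15: insert b.com -> 10.0.0.3 (expiry=39+6=45). clock=39
Op 16: insert b.com -> 10.0.0.2 (expiry=39+5=44). clock=39
Op 17: insert c.com -> 10.0.0.3 (expiry=39+7=46). clock=39
Op 18: insert a.com -> 10.0.0.3 (expiry=39+6=45). clock=39
Op 19: tick 4 -> clock=43.
Op 20: tick 2 -> clock=45. purged={a.com,b.com}
Op 21: insert a.com -> 10.0.0.2 (expiry=45+2=47). clock=45
Op 22: tick 4 -> clock=49. purged={a.com,c.com}
Op 23: tick 5 -> clock=54.
Op 24: insert a.com -> 10.0.0.2 (expiry=54+1=55). clock=54
Op 25: insert c.com -> 10.0.0.2 (expiry=54+5=59). clock=54
Op 26: insert a.com -> 10.0.0.2 (expiry=54+2=56). clock=54
Op 27: insert b.com -> 10.0.0.2 (expiry=54+3=57). clock=54
Op 28: insert b.com -> 10.0.0.2 (expiry=54+4=58). clock=54
Op 29: tick 1 -> clock=55.
Op 30: insert b.com -> 10.0.0.1 (expiry=55+7=62). clock=55
Final clock = 55
Final cache (unexpired): {a.com,b.com,c.com} -> size=3

Answer: clock=55 cache_size=3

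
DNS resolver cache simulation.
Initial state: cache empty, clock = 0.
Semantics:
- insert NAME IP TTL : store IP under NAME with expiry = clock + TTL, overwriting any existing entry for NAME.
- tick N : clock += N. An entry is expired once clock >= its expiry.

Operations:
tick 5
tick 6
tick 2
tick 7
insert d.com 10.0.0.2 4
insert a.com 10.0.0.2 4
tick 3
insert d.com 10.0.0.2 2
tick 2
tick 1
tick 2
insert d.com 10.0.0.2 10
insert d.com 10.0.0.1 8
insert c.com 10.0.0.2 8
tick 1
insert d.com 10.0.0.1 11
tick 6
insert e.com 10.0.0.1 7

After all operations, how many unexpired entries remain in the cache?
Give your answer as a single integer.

Answer: 3

Derivation:
Op 1: tick 5 -> clock=5.
Op 2: tick 6 -> clock=11.
Op 3: tick 2 -> clock=13.
Op 4: tick 7 -> clock=20.
Op 5: insert d.com -> 10.0.0.2 (expiry=20+4=24). clock=20
Op 6: insert a.com -> 10.0.0.2 (expiry=20+4=24). clock=20
Op 7: tick 3 -> clock=23.
Op 8: insert d.com -> 10.0.0.2 (expiry=23+2=25). clock=23
Op 9: tick 2 -> clock=25. purged={a.com,d.com}
Op 10: tick 1 -> clock=26.
Op 11: tick 2 -> clock=28.
Op 12: insert d.com -> 10.0.0.2 (expiry=28+10=38). clock=28
Op 13: insert d.com -> 10.0.0.1 (expiry=28+8=36). clock=28
Op 14: insert c.com -> 10.0.0.2 (expiry=28+8=36). clock=28
Op 15: tick 1 -> clock=29.
Op 16: insert d.com -> 10.0.0.1 (expiry=29+11=40). clock=29
Op 17: tick 6 -> clock=35.
Op 18: insert e.com -> 10.0.0.1 (expiry=35+7=42). clock=35
Final cache (unexpired): {c.com,d.com,e.com} -> size=3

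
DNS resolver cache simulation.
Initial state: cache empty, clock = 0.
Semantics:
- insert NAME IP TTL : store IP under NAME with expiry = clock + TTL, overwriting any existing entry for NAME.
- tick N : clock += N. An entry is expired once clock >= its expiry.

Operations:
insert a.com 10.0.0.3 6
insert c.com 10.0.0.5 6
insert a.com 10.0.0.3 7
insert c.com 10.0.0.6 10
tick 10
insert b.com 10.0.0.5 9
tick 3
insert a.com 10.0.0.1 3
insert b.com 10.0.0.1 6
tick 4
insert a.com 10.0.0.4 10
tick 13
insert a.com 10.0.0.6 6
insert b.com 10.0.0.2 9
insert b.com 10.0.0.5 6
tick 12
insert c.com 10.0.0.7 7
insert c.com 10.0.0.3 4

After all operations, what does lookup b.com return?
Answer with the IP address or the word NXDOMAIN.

Answer: NXDOMAIN

Derivation:
Op 1: insert a.com -> 10.0.0.3 (expiry=0+6=6). clock=0
Op 2: insert c.com -> 10.0.0.5 (expiry=0+6=6). clock=0
Op 3: insert a.com -> 10.0.0.3 (expiry=0+7=7). clock=0
Op 4: insert c.com -> 10.0.0.6 (expiry=0+10=10). clock=0
Op 5: tick 10 -> clock=10. purged={a.com,c.com}
Op 6: insert b.com -> 10.0.0.5 (expiry=10+9=19). clock=10
Op 7: tick 3 -> clock=13.
Op 8: insert a.com -> 10.0.0.1 (expiry=13+3=16). clock=13
Op 9: insert b.com -> 10.0.0.1 (expiry=13+6=19). clock=13
Op 10: tick 4 -> clock=17. purged={a.com}
Op 11: insert a.com -> 10.0.0.4 (expiry=17+10=27). clock=17
Op 12: tick 13 -> clock=30. purged={a.com,b.com}
Op 13: insert a.com -> 10.0.0.6 (expiry=30+6=36). clock=30
Op 14: insert b.com -> 10.0.0.2 (expiry=30+9=39). clock=30
Op 15: insert b.com -> 10.0.0.5 (expiry=30+6=36). clock=30
Op 16: tick 12 -> clock=42. purged={a.com,b.com}
Op 17: insert c.com -> 10.0.0.7 (expiry=42+7=49). clock=42
Op 18: insert c.com -> 10.0.0.3 (expiry=42+4=46). clock=42
lookup b.com: not in cache (expired or never inserted)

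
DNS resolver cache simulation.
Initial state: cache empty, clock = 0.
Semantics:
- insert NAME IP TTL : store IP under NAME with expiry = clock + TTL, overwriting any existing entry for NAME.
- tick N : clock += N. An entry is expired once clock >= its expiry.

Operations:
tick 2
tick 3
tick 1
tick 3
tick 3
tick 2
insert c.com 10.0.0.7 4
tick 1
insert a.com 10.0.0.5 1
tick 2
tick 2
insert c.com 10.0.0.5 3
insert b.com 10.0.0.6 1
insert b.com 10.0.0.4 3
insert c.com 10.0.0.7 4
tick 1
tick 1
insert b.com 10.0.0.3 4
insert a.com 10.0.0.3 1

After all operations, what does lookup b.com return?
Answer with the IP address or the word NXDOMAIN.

Answer: 10.0.0.3

Derivation:
Op 1: tick 2 -> clock=2.
Op 2: tick 3 -> clock=5.
Op 3: tick 1 -> clock=6.
Op 4: tick 3 -> clock=9.
Op 5: tick 3 -> clock=12.
Op 6: tick 2 -> clock=14.
Op 7: insert c.com -> 10.0.0.7 (expiry=14+4=18). clock=14
Op 8: tick 1 -> clock=15.
Op 9: insert a.com -> 10.0.0.5 (expiry=15+1=16). clock=15
Op 10: tick 2 -> clock=17. purged={a.com}
Op 11: tick 2 -> clock=19. purged={c.com}
Op 12: insert c.com -> 10.0.0.5 (expiry=19+3=22). clock=19
Op 13: insert b.com -> 10.0.0.6 (expiry=19+1=20). clock=19
Op 14: insert b.com -> 10.0.0.4 (expiry=19+3=22). clock=19
Op 15: insert c.com -> 10.0.0.7 (expiry=19+4=23). clock=19
Op 16: tick 1 -> clock=20.
Op 17: tick 1 -> clock=21.
Op 18: insert b.com -> 10.0.0.3 (expiry=21+4=25). clock=21
Op 19: insert a.com -> 10.0.0.3 (expiry=21+1=22). clock=21
lookup b.com: present, ip=10.0.0.3 expiry=25 > clock=21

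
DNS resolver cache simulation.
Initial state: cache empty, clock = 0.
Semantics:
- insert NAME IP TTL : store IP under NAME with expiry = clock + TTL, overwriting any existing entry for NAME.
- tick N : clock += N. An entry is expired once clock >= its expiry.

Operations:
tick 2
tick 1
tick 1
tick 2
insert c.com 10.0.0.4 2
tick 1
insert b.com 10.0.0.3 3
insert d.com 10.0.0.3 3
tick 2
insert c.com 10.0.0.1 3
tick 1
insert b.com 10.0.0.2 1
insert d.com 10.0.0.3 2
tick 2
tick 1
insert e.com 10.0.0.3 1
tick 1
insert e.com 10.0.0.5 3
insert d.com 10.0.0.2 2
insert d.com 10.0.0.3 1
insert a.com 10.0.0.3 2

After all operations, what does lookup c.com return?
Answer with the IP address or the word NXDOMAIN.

Answer: NXDOMAIN

Derivation:
Op 1: tick 2 -> clock=2.
Op 2: tick 1 -> clock=3.
Op 3: tick 1 -> clock=4.
Op 4: tick 2 -> clock=6.
Op 5: insert c.com -> 10.0.0.4 (expiry=6+2=8). clock=6
Op 6: tick 1 -> clock=7.
Op 7: insert b.com -> 10.0.0.3 (expiry=7+3=10). clock=7
Op 8: insert d.com -> 10.0.0.3 (expiry=7+3=10). clock=7
Op 9: tick 2 -> clock=9. purged={c.com}
Op 10: insert c.com -> 10.0.0.1 (expiry=9+3=12). clock=9
Op 11: tick 1 -> clock=10. purged={b.com,d.com}
Op 12: insert b.com -> 10.0.0.2 (expiry=10+1=11). clock=10
Op 13: insert d.com -> 10.0.0.3 (expiry=10+2=12). clock=10
Op 14: tick 2 -> clock=12. purged={b.com,c.com,d.com}
Op 15: tick 1 -> clock=13.
Op 16: insert e.com -> 10.0.0.3 (expiry=13+1=14). clock=13
Op 17: tick 1 -> clock=14. purged={e.com}
Op 18: insert e.com -> 10.0.0.5 (expiry=14+3=17). clock=14
Op 19: insert d.com -> 10.0.0.2 (expiry=14+2=16). clock=14
Op 20: insert d.com -> 10.0.0.3 (expiry=14+1=15). clock=14
Op 21: insert a.com -> 10.0.0.3 (expiry=14+2=16). clock=14
lookup c.com: not in cache (expired or never inserted)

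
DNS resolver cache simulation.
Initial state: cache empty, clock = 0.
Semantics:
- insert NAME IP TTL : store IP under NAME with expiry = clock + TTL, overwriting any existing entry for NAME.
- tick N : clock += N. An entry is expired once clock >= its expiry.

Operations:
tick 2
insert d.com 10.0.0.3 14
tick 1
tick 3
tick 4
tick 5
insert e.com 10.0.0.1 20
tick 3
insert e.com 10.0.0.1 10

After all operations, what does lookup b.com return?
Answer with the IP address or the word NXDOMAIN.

Answer: NXDOMAIN

Derivation:
Op 1: tick 2 -> clock=2.
Op 2: insert d.com -> 10.0.0.3 (expiry=2+14=16). clock=2
Op 3: tick 1 -> clock=3.
Op 4: tick 3 -> clock=6.
Op 5: tick 4 -> clock=10.
Op 6: tick 5 -> clock=15.
Op 7: insert e.com -> 10.0.0.1 (expiry=15+20=35). clock=15
Op 8: tick 3 -> clock=18. purged={d.com}
Op 9: insert e.com -> 10.0.0.1 (expiry=18+10=28). clock=18
lookup b.com: not in cache (expired or never inserted)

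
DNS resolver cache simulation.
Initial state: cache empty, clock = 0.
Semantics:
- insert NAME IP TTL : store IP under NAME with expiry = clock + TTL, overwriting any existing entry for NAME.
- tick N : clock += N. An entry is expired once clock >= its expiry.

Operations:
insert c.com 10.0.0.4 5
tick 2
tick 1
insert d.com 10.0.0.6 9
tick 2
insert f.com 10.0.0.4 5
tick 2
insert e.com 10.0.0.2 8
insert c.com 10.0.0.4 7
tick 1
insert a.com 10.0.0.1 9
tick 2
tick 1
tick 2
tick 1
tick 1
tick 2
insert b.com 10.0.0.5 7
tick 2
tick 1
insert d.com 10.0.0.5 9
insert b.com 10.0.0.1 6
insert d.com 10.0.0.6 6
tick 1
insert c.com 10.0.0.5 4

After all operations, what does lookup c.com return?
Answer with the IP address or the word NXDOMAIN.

Op 1: insert c.com -> 10.0.0.4 (expiry=0+5=5). clock=0
Op 2: tick 2 -> clock=2.
Op 3: tick 1 -> clock=3.
Op 4: insert d.com -> 10.0.0.6 (expiry=3+9=12). clock=3
Op 5: tick 2 -> clock=5. purged={c.com}
Op 6: insert f.com -> 10.0.0.4 (expiry=5+5=10). clock=5
Op 7: tick 2 -> clock=7.
Op 8: insert e.com -> 10.0.0.2 (expiry=7+8=15). clock=7
Op 9: insert c.com -> 10.0.0.4 (expiry=7+7=14). clock=7
Op 10: tick 1 -> clock=8.
Op 11: insert a.com -> 10.0.0.1 (expiry=8+9=17). clock=8
Op 12: tick 2 -> clock=10. purged={f.com}
Op 13: tick 1 -> clock=11.
Op 14: tick 2 -> clock=13. purged={d.com}
Op 15: tick 1 -> clock=14. purged={c.com}
Op 16: tick 1 -> clock=15. purged={e.com}
Op 17: tick 2 -> clock=17. purged={a.com}
Op 18: insert b.com -> 10.0.0.5 (expiry=17+7=24). clock=17
Op 19: tick 2 -> clock=19.
Op 20: tick 1 -> clock=20.
Op 21: insert d.com -> 10.0.0.5 (expiry=20+9=29). clock=20
Op 22: insert b.com -> 10.0.0.1 (expiry=20+6=26). clock=20
Op 23: insert d.com -> 10.0.0.6 (expiry=20+6=26). clock=20
Op 24: tick 1 -> clock=21.
Op 25: insert c.com -> 10.0.0.5 (expiry=21+4=25). clock=21
lookup c.com: present, ip=10.0.0.5 expiry=25 > clock=21

Answer: 10.0.0.5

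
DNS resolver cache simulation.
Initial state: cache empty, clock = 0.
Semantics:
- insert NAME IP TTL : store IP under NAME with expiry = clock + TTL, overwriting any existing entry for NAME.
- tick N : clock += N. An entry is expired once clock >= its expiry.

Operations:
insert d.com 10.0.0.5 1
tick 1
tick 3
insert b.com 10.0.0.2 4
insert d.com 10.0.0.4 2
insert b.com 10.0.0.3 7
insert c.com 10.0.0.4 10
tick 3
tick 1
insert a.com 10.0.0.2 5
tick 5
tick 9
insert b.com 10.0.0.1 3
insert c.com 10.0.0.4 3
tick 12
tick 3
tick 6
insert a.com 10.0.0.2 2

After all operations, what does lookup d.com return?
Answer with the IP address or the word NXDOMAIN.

Answer: NXDOMAIN

Derivation:
Op 1: insert d.com -> 10.0.0.5 (expiry=0+1=1). clock=0
Op 2: tick 1 -> clock=1. purged={d.com}
Op 3: tick 3 -> clock=4.
Op 4: insert b.com -> 10.0.0.2 (expiry=4+4=8). clock=4
Op 5: insert d.com -> 10.0.0.4 (expiry=4+2=6). clock=4
Op 6: insert b.com -> 10.0.0.3 (expiry=4+7=11). clock=4
Op 7: insert c.com -> 10.0.0.4 (expiry=4+10=14). clock=4
Op 8: tick 3 -> clock=7. purged={d.com}
Op 9: tick 1 -> clock=8.
Op 10: insert a.com -> 10.0.0.2 (expiry=8+5=13). clock=8
Op 11: tick 5 -> clock=13. purged={a.com,b.com}
Op 12: tick 9 -> clock=22. purged={c.com}
Op 13: insert b.com -> 10.0.0.1 (expiry=22+3=25). clock=22
Op 14: insert c.com -> 10.0.0.4 (expiry=22+3=25). clock=22
Op 15: tick 12 -> clock=34. purged={b.com,c.com}
Op 16: tick 3 -> clock=37.
Op 17: tick 6 -> clock=43.
Op 18: insert a.com -> 10.0.0.2 (expiry=43+2=45). clock=43
lookup d.com: not in cache (expired or never inserted)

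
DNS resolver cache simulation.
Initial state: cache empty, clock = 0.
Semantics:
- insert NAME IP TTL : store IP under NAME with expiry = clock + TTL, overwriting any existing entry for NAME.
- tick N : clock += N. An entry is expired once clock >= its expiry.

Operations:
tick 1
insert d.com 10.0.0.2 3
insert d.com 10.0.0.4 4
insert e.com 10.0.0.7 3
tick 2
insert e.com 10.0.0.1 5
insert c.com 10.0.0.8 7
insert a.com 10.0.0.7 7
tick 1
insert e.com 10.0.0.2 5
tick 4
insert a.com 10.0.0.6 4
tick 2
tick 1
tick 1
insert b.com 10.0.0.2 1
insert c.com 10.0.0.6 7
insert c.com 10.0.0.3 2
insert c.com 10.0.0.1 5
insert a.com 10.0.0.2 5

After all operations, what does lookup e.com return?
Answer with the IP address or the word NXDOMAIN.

Answer: NXDOMAIN

Derivation:
Op 1: tick 1 -> clock=1.
Op 2: insert d.com -> 10.0.0.2 (expiry=1+3=4). clock=1
Op 3: insert d.com -> 10.0.0.4 (expiry=1+4=5). clock=1
Op 4: insert e.com -> 10.0.0.7 (expiry=1+3=4). clock=1
Op 5: tick 2 -> clock=3.
Op 6: insert e.com -> 10.0.0.1 (expiry=3+5=8). clock=3
Op 7: insert c.com -> 10.0.0.8 (expiry=3+7=10). clock=3
Op 8: insert a.com -> 10.0.0.7 (expiry=3+7=10). clock=3
Op 9: tick 1 -> clock=4.
Op 10: insert e.com -> 10.0.0.2 (expiry=4+5=9). clock=4
Op 11: tick 4 -> clock=8. purged={d.com}
Op 12: insert a.com -> 10.0.0.6 (expiry=8+4=12). clock=8
Op 13: tick 2 -> clock=10. purged={c.com,e.com}
Op 14: tick 1 -> clock=11.
Op 15: tick 1 -> clock=12. purged={a.com}
Op 16: insert b.com -> 10.0.0.2 (expiry=12+1=13). clock=12
Op 17: insert c.com -> 10.0.0.6 (expiry=12+7=19). clock=12
Op 18: insert c.com -> 10.0.0.3 (expiry=12+2=14). clock=12
Op 19: insert c.com -> 10.0.0.1 (expiry=12+5=17). clock=12
Op 20: insert a.com -> 10.0.0.2 (expiry=12+5=17). clock=12
lookup e.com: not in cache (expired or never inserted)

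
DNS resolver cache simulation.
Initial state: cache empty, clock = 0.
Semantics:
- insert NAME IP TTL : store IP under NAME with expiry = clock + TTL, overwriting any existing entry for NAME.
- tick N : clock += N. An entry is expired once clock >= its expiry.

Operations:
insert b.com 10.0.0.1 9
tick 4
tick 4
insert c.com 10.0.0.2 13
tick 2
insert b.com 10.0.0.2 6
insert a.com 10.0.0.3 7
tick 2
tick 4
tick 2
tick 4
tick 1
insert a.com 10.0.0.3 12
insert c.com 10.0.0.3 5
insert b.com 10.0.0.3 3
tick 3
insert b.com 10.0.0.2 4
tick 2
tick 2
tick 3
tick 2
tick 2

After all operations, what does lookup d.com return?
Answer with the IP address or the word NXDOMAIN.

Op 1: insert b.com -> 10.0.0.1 (expiry=0+9=9). clock=0
Op 2: tick 4 -> clock=4.
Op 3: tick 4 -> clock=8.
Op 4: insert c.com -> 10.0.0.2 (expiry=8+13=21). clock=8
Op 5: tick 2 -> clock=10. purged={b.com}
Op 6: insert b.com -> 10.0.0.2 (expiry=10+6=16). clock=10
Op 7: insert a.com -> 10.0.0.3 (expiry=10+7=17). clock=10
Op 8: tick 2 -> clock=12.
Op 9: tick 4 -> clock=16. purged={b.com}
Op 10: tick 2 -> clock=18. purged={a.com}
Op 11: tick 4 -> clock=22. purged={c.com}
Op 12: tick 1 -> clock=23.
Op 13: insert a.com -> 10.0.0.3 (expiry=23+12=35). clock=23
Op 14: insert c.com -> 10.0.0.3 (expiry=23+5=28). clock=23
Op 15: insert b.com -> 10.0.0.3 (expiry=23+3=26). clock=23
Op 16: tick 3 -> clock=26. purged={b.com}
Op 17: insert b.com -> 10.0.0.2 (expiry=26+4=30). clock=26
Op 18: tick 2 -> clock=28. purged={c.com}
Op 19: tick 2 -> clock=30. purged={b.com}
Op 20: tick 3 -> clock=33.
Op 21: tick 2 -> clock=35. purged={a.com}
Op 22: tick 2 -> clock=37.
lookup d.com: not in cache (expired or never inserted)

Answer: NXDOMAIN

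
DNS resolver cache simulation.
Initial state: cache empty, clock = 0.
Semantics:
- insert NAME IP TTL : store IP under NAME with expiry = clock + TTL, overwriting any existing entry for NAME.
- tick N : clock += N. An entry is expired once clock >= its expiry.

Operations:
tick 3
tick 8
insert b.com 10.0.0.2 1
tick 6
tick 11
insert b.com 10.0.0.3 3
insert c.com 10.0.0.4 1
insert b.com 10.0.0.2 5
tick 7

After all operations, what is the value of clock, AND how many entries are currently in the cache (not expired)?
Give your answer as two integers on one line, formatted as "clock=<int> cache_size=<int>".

Answer: clock=35 cache_size=0

Derivation:
Op 1: tick 3 -> clock=3.
Op 2: tick 8 -> clock=11.
Op 3: insert b.com -> 10.0.0.2 (expiry=11+1=12). clock=11
Op 4: tick 6 -> clock=17. purged={b.com}
Op 5: tick 11 -> clock=28.
Op 6: insert b.com -> 10.0.0.3 (expiry=28+3=31). clock=28
Op 7: insert c.com -> 10.0.0.4 (expiry=28+1=29). clock=28
Op 8: insert b.com -> 10.0.0.2 (expiry=28+5=33). clock=28
Op 9: tick 7 -> clock=35. purged={b.com,c.com}
Final clock = 35
Final cache (unexpired): {} -> size=0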